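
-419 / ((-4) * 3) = 419 / 12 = 34.92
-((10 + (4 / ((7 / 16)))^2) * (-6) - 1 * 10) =28006 / 49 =571.55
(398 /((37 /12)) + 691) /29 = 30343 /1073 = 28.28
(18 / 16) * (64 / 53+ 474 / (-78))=-30195 / 5512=-5.48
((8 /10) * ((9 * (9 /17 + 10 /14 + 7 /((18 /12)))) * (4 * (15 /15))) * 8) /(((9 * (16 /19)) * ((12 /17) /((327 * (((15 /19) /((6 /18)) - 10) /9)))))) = -13339420 /189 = -70578.94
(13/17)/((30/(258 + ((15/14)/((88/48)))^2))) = 6637397/1007930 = 6.59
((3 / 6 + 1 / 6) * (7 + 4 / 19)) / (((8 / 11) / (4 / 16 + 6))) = 37675 / 912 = 41.31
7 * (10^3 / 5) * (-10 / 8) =-1750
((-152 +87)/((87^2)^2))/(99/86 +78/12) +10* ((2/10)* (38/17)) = 1432473136529/320421633273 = 4.47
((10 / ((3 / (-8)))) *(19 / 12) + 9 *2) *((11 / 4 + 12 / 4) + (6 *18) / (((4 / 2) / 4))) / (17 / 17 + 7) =-96683 / 144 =-671.41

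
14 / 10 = 7 / 5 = 1.40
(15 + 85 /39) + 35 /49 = 4885 /273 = 17.89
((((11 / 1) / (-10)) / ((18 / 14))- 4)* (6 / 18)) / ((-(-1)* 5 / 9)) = -437 / 150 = -2.91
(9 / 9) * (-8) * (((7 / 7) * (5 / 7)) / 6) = -20 / 21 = -0.95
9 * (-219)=-1971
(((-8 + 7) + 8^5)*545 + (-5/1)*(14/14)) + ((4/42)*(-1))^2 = 7875382414/441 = 17858010.01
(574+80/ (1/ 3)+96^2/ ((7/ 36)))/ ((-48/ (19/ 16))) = -3206003/ 2688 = -1192.71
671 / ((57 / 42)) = 494.42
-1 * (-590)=590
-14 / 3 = -4.67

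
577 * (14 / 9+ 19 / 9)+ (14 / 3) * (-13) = 2055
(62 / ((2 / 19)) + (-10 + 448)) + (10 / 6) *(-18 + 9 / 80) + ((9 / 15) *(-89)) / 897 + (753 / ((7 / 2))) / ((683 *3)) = 114045077921 / 114361520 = 997.23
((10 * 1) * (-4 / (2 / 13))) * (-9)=2340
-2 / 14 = -1 / 7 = -0.14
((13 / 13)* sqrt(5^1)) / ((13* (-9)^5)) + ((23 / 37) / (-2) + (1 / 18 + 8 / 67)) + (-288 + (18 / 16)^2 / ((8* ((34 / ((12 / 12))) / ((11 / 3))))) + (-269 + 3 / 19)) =-4110041623379 / 7379407872 - sqrt(5) / 767637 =-556.96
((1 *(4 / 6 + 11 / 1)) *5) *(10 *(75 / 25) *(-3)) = -5250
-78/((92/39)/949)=-1443429/46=-31378.89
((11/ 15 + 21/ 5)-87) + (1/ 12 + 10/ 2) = -4619/ 60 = -76.98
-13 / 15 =-0.87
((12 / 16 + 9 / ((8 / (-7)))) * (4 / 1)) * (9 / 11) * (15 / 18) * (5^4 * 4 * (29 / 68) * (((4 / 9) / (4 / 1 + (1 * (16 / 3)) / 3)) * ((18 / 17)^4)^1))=-406699987500 / 203039551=-2003.06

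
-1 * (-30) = 30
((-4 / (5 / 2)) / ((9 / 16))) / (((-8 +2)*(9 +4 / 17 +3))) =0.04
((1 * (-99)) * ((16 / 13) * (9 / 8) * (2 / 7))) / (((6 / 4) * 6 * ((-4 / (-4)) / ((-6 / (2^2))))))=6.53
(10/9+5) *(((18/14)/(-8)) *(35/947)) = -275/7576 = -0.04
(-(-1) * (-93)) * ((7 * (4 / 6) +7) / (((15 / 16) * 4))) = -289.33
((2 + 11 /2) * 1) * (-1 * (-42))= 315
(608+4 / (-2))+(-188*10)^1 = -1274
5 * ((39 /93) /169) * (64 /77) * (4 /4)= 320 /31031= 0.01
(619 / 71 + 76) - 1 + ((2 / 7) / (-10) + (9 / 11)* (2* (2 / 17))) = 83.88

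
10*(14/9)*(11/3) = 1540/27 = 57.04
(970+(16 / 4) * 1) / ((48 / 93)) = 1887.12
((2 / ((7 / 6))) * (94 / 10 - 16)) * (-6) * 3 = 7128 / 35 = 203.66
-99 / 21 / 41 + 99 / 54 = 2959 / 1722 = 1.72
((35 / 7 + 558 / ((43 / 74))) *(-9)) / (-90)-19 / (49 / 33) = 1764233 / 21070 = 83.73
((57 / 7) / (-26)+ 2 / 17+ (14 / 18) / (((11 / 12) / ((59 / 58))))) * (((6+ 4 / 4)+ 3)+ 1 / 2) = 1976659 / 281996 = 7.01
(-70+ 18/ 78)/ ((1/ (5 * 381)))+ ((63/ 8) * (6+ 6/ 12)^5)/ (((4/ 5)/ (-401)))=-611467681875/ 13312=-45933569.85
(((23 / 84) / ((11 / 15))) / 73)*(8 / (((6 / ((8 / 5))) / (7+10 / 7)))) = 10856 / 118041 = 0.09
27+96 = 123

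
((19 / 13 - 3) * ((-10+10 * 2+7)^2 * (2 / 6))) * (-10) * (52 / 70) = 23120 / 21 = 1100.95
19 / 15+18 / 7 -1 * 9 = -542 / 105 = -5.16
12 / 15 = 4 / 5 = 0.80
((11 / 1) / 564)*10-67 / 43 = -16529 / 12126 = -1.36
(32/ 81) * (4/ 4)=32/ 81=0.40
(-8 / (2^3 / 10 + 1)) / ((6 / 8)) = -160 / 27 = -5.93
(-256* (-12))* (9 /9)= 3072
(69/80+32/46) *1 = 2867/1840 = 1.56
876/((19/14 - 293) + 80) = -12264/2963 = -4.14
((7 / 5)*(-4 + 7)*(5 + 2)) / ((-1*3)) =-49 / 5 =-9.80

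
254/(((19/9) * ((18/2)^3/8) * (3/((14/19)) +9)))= 28448/281637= 0.10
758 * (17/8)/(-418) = -6443/1672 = -3.85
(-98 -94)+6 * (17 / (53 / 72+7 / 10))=-120.97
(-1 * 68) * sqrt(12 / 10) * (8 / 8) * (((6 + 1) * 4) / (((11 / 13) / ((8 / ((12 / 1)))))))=-49504 * sqrt(30) / 165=-1643.30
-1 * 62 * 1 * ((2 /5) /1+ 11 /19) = -5766 /95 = -60.69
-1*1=-1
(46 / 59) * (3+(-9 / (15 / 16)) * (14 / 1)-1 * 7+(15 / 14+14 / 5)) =-216591 / 2065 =-104.89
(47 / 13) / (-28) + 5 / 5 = 0.87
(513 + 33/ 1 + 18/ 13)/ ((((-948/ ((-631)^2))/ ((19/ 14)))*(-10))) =4486079987/ 143780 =31201.00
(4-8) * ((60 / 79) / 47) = -240 / 3713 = -0.06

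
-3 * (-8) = 24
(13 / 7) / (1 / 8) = 104 / 7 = 14.86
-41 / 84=-0.49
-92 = -92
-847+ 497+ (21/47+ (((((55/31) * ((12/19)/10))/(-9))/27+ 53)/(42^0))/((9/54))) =-31.56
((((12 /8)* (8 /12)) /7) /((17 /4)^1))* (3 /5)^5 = 972 /371875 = 0.00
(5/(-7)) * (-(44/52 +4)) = 45/13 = 3.46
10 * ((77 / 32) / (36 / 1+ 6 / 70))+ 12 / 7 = 2.38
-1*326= -326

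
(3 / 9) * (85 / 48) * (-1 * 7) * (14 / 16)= -4165 / 1152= -3.62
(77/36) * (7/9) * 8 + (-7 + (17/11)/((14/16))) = 50363/6237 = 8.07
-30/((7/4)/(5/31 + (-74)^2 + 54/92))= -468590580/4991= -93887.11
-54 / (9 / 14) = -84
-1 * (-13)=13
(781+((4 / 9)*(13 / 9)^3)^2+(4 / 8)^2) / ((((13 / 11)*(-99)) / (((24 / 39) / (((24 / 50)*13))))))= -3370747972525 / 5106976885998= -0.66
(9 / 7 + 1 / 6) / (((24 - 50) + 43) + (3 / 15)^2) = 1525 / 17892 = 0.09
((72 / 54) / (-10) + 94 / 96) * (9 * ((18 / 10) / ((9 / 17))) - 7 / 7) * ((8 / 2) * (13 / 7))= 13949 / 75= 185.99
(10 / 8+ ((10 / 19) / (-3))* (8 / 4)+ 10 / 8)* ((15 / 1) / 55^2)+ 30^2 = 4138249 / 4598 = 900.01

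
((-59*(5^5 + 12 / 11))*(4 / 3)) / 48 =-2028833 / 396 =-5123.32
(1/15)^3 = 1/3375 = 0.00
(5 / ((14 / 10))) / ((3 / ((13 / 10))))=65 / 42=1.55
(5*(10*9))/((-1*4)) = -225/2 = -112.50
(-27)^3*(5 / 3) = -32805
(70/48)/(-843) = -35/20232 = -0.00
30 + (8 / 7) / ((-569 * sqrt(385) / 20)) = 30.00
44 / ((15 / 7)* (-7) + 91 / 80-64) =-3520 / 6229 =-0.57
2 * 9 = 18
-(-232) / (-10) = -116 / 5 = -23.20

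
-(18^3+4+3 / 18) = -35017 / 6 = -5836.17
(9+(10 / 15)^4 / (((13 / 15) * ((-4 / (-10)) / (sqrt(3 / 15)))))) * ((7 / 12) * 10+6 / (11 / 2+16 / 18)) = 62.68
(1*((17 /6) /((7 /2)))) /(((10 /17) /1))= 289 /210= 1.38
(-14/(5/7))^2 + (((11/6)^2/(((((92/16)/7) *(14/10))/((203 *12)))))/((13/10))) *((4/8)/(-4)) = -6737087/22425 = -300.43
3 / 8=0.38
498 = 498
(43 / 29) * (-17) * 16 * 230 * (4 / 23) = -467840 / 29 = -16132.41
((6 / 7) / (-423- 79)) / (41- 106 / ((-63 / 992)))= -27 / 27041485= -0.00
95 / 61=1.56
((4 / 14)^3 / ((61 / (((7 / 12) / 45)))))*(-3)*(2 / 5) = -4 / 672525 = -0.00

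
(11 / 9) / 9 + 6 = 497 / 81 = 6.14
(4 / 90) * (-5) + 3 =25 / 9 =2.78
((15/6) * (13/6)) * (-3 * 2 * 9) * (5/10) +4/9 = -5249/36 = -145.81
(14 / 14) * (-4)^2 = 16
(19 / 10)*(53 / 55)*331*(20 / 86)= 333317 / 2365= 140.94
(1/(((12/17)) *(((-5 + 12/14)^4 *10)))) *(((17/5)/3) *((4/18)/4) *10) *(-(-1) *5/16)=693889/7333089408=0.00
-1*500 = -500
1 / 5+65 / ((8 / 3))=983 / 40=24.58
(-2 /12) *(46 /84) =-23 /252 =-0.09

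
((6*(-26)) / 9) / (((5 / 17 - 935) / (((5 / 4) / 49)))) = 221 / 467166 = 0.00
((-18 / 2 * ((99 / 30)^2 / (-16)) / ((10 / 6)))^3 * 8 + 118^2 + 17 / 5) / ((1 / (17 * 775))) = 483139668245826829 / 2560000000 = 188726432.91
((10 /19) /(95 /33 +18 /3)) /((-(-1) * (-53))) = -330 /295051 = -0.00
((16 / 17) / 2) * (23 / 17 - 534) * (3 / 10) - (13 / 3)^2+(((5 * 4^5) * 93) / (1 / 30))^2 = 530748384214795571 / 2601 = 204055511039906.02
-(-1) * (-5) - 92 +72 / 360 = -484 / 5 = -96.80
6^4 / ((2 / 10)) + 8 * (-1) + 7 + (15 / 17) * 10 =110293 / 17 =6487.82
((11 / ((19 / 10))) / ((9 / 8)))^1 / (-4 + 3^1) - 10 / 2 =-1735 / 171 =-10.15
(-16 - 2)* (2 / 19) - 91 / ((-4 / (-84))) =-1912.89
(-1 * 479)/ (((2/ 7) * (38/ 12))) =-10059/ 19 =-529.42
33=33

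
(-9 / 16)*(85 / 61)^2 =-65025 / 59536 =-1.09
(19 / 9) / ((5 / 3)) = 19 / 15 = 1.27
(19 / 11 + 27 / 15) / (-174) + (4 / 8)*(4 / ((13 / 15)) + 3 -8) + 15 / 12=258131 / 248820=1.04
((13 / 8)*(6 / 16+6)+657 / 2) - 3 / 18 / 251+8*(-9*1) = 12860455 / 48192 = 266.86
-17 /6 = -2.83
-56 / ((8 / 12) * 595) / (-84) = 1 / 595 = 0.00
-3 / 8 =-0.38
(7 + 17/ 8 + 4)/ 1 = 105/ 8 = 13.12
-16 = -16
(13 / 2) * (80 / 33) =520 / 33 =15.76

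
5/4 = 1.25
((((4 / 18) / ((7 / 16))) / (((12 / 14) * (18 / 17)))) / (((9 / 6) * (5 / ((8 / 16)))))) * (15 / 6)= 68 / 729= 0.09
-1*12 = -12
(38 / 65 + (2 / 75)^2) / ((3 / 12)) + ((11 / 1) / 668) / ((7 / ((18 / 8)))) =3209513807 / 1367730000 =2.35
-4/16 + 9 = 35/4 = 8.75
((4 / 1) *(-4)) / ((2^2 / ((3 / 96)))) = -1 / 8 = -0.12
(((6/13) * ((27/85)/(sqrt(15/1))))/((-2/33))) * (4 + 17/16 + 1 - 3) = -43659 * sqrt(15)/88400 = -1.91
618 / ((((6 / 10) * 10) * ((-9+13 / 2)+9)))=206 / 13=15.85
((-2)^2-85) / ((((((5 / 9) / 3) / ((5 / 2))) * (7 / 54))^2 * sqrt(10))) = -43046721 * sqrt(10) / 490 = -277807.52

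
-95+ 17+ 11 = -67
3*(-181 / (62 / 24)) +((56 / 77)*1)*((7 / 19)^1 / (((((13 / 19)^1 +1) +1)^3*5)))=-47538838684 / 226169955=-210.19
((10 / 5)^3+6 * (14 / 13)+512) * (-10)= -68440 / 13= -5264.62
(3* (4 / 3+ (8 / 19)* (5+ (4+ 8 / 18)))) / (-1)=-908 / 57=-15.93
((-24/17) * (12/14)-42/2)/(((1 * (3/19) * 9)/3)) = -16739/357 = -46.89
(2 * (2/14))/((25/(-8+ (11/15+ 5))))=-0.03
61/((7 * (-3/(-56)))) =488/3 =162.67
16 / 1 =16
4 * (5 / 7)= 20 / 7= 2.86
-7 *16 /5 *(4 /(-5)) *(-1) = -17.92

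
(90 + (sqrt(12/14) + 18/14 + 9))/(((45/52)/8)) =416 * sqrt(42)/315 + 32448/35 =935.64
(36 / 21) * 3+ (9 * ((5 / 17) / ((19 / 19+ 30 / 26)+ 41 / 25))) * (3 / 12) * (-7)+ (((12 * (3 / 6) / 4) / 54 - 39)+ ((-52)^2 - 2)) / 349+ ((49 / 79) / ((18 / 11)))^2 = 134563797063649 / 11505146372748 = 11.70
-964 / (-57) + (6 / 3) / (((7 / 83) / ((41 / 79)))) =921034 / 31521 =29.22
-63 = -63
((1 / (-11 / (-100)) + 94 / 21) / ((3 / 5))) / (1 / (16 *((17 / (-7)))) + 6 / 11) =852448 / 19593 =43.51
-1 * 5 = -5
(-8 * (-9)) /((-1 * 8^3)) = -0.14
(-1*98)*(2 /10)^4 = -98 /625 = -0.16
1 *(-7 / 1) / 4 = -1.75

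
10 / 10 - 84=-83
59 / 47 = 1.26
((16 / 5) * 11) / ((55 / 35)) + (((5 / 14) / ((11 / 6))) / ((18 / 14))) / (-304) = 1123559 / 50160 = 22.40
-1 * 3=-3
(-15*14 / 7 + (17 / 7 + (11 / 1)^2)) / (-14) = -327 / 49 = -6.67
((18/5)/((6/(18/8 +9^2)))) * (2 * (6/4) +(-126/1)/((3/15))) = -626373/20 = -31318.65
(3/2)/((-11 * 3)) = -1/22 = -0.05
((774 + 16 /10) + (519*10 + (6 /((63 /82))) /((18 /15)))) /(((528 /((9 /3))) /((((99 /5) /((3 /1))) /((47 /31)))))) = 29158817 /197400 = 147.71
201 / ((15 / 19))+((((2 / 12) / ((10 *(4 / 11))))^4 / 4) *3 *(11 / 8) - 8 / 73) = 657457950188723 / 2583429120000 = 254.49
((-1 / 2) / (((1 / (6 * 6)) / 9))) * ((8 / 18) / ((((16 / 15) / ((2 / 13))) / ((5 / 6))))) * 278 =-31275 / 13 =-2405.77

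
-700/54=-350/27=-12.96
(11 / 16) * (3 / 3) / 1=11 / 16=0.69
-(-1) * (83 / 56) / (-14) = -83 / 784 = -0.11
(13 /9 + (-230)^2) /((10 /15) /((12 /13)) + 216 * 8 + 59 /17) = 30.54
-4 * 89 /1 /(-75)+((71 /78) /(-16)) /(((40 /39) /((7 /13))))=1177313 /249600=4.72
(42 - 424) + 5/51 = -19477/51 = -381.90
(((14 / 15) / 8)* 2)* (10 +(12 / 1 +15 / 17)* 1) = 2723 / 510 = 5.34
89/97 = 0.92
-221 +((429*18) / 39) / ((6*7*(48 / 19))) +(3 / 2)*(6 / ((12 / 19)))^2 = -9381 / 112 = -83.76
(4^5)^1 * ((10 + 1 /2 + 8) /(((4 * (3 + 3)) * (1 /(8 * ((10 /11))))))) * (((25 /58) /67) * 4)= 9472000 /64119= 147.73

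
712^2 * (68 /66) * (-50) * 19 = -16374291200 /33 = -496190642.42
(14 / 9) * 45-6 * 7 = 28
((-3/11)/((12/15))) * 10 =-75/22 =-3.41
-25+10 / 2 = -20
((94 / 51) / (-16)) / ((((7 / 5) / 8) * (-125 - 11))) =235 / 48552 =0.00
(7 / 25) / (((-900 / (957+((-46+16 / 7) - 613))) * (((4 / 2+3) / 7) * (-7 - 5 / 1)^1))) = 7357 / 675000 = 0.01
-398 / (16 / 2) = -49.75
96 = 96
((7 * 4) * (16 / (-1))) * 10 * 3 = -13440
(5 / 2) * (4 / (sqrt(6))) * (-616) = -3080 * sqrt(6) / 3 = -2514.81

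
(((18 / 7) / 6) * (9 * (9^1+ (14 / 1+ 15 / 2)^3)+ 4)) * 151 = 324458079 / 56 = 5793894.27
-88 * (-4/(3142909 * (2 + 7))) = 32/2571471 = 0.00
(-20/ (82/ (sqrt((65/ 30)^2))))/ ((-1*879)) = 65/ 108117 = 0.00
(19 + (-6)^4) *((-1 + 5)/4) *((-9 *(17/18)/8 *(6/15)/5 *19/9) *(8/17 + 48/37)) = -694583/1665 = -417.17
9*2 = 18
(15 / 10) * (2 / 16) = 3 / 16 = 0.19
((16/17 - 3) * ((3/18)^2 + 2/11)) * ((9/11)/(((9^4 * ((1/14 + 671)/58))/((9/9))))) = -117943/25358940783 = -0.00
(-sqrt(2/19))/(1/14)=-14 * sqrt(38)/19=-4.54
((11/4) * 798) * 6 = 13167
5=5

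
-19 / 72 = -0.26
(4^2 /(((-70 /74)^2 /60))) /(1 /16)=17165.58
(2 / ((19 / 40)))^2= 6400 / 361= 17.73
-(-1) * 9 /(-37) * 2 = -18 /37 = -0.49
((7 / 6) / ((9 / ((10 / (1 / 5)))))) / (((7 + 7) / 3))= 25 / 18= 1.39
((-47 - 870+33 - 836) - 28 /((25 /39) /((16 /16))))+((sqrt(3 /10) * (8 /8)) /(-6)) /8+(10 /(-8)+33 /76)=-1764.51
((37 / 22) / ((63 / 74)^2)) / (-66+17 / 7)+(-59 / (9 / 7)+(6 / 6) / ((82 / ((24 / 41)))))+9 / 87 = -6198795165124 / 135301143285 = -45.81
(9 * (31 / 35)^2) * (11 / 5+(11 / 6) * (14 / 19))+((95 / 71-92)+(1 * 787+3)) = 5985517191 / 8262625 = 724.41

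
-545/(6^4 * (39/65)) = -2725/3888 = -0.70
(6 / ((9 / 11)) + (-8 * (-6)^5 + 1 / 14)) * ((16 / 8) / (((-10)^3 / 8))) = -2613047 / 2625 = -995.45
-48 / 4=-12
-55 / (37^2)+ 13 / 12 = 17137 / 16428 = 1.04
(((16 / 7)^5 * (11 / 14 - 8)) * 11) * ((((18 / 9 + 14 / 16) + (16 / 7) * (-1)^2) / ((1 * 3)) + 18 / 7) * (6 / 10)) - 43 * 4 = -7600659228 / 588245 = -12920.91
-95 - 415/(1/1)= -510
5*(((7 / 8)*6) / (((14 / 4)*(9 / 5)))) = 4.17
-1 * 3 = -3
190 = 190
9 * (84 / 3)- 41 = 211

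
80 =80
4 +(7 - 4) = 7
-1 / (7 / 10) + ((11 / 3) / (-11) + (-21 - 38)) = -1276 / 21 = -60.76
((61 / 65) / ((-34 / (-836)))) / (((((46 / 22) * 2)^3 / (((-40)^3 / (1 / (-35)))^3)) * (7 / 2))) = 2724583935180800000000000 / 2688907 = 1013268192310407165.44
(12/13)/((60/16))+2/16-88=-87.63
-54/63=-6/7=-0.86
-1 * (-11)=11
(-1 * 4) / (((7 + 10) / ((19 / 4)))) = -19 / 17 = -1.12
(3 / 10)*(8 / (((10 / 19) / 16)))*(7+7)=25536 / 25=1021.44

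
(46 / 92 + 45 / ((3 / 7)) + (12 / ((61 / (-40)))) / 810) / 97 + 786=251488633 / 319518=787.09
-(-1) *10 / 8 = 5 / 4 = 1.25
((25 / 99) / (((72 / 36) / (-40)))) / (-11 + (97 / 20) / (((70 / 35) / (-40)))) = 0.05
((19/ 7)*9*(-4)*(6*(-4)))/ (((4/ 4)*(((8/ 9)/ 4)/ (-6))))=-443232/ 7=-63318.86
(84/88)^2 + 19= 9637/484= 19.91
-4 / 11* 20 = -80 / 11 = -7.27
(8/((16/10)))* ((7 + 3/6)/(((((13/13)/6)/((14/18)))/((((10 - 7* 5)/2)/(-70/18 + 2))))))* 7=275625/34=8106.62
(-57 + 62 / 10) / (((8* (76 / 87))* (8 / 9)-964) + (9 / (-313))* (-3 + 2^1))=62250066 / 1173633385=0.05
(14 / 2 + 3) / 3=10 / 3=3.33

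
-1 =-1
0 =0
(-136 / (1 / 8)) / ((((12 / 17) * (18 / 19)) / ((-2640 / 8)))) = 4832080 / 9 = 536897.78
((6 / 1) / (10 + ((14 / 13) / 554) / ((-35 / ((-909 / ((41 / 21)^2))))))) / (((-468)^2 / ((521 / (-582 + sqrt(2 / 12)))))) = -117659485345 / 48042685600666926-1212984385 * sqrt(6) / 1729536681624009336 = -0.00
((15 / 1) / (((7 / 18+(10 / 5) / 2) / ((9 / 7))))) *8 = 3888 / 35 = 111.09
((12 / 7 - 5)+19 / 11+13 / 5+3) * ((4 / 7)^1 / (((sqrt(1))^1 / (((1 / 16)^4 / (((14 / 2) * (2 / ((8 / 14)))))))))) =389 / 270448640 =0.00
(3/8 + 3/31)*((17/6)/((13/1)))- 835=-414109/496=-834.90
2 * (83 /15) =166 /15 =11.07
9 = 9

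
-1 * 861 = -861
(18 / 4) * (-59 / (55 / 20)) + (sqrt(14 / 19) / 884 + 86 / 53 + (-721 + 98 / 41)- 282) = -26186515 / 23903 + sqrt(266) / 16796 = -1095.53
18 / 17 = 1.06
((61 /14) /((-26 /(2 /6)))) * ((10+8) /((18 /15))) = -305 /364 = -0.84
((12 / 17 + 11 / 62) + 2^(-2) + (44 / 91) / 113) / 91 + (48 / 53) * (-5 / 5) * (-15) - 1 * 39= -25.40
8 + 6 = 14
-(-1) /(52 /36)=9 /13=0.69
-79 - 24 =-103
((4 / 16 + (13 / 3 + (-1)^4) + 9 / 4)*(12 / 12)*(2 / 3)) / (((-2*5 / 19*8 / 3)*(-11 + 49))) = -47 / 480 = -0.10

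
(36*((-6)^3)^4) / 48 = 1632586752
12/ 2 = 6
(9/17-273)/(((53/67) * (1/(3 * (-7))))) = 6517224/901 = 7233.32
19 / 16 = 1.19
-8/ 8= -1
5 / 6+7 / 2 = 13 / 3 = 4.33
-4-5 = -9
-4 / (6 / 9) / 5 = -6 / 5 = -1.20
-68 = -68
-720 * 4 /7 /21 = -960 /49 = -19.59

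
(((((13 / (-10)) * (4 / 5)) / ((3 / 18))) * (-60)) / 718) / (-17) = -936 / 30515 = -0.03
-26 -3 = -29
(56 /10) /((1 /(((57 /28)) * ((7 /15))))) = 133 /25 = 5.32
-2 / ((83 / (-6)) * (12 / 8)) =0.10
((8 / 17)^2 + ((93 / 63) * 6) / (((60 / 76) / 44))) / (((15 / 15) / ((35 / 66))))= 261.90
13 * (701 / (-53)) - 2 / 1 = -9219 / 53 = -173.94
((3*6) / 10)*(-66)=-594 / 5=-118.80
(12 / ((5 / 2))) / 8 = 3 / 5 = 0.60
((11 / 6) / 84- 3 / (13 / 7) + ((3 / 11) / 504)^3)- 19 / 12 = -260646429107 / 82044458496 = -3.18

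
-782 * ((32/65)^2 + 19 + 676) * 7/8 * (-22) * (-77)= -6809592920361/8450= -805868984.66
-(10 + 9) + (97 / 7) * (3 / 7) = -640 / 49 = -13.06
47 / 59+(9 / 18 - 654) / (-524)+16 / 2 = 621025 / 61832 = 10.04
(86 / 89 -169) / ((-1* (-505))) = -2991 / 8989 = -0.33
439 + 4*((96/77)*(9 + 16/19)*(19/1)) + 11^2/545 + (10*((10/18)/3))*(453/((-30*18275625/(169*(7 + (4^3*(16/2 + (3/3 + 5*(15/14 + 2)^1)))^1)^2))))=388877199253709/527094610875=737.77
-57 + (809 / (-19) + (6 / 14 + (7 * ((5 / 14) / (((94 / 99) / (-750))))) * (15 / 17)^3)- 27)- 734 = -136154858675 / 61422326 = -2216.70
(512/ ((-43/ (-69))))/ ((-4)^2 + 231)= 35328/ 10621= 3.33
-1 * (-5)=5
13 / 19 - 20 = -367 / 19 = -19.32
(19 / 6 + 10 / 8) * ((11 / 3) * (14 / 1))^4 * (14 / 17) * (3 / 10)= 52167112844 / 6885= 7576922.71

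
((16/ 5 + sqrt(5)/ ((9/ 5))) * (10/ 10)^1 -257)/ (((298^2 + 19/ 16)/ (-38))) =771552/ 7104415 -3040 * sqrt(5)/ 12787947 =0.11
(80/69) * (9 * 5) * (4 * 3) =14400/23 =626.09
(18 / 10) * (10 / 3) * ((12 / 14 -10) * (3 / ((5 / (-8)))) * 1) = 9216 / 35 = 263.31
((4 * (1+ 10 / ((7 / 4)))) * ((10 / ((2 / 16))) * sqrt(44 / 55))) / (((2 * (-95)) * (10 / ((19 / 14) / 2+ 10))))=-112424 * sqrt(5) / 23275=-10.80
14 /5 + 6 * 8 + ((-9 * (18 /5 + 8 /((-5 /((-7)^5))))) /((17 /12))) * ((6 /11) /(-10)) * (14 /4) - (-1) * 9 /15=152733811 /4675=32670.33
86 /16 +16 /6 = 8.04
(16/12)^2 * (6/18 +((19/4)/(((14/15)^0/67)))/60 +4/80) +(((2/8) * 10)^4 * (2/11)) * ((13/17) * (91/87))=6166069/390456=15.79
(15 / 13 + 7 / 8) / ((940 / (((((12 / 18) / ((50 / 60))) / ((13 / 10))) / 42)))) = 211 / 6672120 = 0.00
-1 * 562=-562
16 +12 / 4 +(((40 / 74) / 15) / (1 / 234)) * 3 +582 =626.30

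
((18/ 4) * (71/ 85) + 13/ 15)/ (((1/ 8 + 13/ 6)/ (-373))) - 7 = -3552353/ 4675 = -759.86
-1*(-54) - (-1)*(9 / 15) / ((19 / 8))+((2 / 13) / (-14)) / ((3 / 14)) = 200816 / 3705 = 54.20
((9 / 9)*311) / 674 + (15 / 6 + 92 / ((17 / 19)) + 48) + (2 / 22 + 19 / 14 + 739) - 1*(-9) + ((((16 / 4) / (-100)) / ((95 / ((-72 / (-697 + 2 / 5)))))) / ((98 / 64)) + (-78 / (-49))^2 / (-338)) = 50245181400940753 / 55628613775350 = 903.23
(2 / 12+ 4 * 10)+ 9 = 295 / 6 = 49.17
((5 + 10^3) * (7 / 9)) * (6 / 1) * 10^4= 46900000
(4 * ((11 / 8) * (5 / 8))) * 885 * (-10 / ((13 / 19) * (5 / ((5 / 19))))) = -243375 / 104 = -2340.14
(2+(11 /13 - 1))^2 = 576 /169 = 3.41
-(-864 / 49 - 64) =4000 / 49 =81.63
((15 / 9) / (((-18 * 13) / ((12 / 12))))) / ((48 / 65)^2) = -1625 / 124416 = -0.01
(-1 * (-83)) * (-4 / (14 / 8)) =-1328 / 7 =-189.71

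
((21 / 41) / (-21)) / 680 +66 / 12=5.50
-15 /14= -1.07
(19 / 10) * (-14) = -133 / 5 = -26.60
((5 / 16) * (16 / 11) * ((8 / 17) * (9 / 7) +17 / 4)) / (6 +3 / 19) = 219545 / 612612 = 0.36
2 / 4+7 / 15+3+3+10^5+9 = 3000479 / 30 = 100015.97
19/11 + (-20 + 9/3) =-168/11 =-15.27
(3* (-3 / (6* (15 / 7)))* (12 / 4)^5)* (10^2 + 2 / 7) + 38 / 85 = -1449943 / 85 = -17058.15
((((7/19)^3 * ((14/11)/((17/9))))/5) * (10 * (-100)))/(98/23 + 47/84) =-16699435200/11945161129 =-1.40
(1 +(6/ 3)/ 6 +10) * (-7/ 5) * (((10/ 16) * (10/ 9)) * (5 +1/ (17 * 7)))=-1490/ 27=-55.19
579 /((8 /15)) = 8685 /8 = 1085.62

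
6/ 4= 3/ 2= 1.50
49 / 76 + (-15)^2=17149 / 76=225.64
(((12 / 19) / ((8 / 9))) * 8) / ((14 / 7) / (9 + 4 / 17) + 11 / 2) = 33912 / 34105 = 0.99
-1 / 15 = -0.07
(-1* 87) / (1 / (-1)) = 87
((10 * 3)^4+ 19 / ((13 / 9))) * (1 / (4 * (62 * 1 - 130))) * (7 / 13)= -73711197 / 45968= -1603.53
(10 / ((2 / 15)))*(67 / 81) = 62.04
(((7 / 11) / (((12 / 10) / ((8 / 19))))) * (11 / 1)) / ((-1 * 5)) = -28 / 57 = -0.49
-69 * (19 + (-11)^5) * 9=100000872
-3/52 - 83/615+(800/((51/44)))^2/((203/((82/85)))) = 216595495143263/95684703660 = 2263.64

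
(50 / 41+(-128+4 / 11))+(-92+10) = -208.42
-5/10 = -1/2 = -0.50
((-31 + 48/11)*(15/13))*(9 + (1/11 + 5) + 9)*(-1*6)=6697980/1573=4258.09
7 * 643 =4501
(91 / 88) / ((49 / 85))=1105 / 616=1.79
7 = 7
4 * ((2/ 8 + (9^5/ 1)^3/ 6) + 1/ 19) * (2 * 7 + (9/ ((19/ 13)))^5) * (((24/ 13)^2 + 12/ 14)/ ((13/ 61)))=17627572348389450267798795978066/ 723518603899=24363675313109407583.97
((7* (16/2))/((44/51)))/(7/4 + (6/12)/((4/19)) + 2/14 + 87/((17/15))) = 679728/848573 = 0.80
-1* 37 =-37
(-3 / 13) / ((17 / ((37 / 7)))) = -111 / 1547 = -0.07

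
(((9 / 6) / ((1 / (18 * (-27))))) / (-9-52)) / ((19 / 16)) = 11664 / 1159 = 10.06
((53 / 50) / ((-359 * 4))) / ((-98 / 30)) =159 / 703640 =0.00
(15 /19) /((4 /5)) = 75 /76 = 0.99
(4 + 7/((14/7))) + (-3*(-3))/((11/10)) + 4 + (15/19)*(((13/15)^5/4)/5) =4169002973/211612500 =19.70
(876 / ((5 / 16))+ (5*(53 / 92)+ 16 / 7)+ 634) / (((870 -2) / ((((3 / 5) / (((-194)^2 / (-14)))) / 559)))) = -33253257 / 21000654656800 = -0.00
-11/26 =-0.42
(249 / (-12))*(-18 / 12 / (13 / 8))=249 / 13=19.15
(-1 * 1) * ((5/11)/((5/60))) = -60/11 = -5.45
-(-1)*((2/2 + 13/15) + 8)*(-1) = -148/15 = -9.87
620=620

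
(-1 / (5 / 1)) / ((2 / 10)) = -1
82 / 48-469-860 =-1327.29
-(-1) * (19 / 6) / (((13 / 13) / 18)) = 57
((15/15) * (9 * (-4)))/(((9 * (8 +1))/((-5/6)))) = 10/27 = 0.37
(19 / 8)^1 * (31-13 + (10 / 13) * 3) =627 / 13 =48.23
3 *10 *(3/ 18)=5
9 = 9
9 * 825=7425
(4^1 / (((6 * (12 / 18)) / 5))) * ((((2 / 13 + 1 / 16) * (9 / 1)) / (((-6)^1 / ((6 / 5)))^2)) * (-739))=-59859 / 208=-287.78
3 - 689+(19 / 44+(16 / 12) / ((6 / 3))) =-90407 / 132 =-684.90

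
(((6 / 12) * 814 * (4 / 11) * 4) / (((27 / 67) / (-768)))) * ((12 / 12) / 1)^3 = -10153984 / 9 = -1128220.44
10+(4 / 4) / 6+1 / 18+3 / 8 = 763 / 72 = 10.60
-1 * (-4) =4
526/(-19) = -526/19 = -27.68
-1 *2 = -2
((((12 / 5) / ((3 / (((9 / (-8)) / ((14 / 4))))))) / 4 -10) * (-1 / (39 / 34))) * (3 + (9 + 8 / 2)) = 191624 / 1365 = 140.38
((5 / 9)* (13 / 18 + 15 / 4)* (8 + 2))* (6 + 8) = 28175 / 81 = 347.84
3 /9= 1 /3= 0.33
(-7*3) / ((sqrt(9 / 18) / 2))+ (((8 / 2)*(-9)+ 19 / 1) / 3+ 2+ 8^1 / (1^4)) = 13 / 3 - 42*sqrt(2) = -55.06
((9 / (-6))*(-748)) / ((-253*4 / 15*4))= -765 / 184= -4.16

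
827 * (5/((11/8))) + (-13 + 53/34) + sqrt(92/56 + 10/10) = 2997.46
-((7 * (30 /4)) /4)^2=-11025 /64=-172.27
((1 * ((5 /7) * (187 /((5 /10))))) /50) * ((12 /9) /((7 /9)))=2244 /245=9.16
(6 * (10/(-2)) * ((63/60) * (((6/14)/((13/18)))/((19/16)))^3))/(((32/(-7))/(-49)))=-634894848/15069223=-42.13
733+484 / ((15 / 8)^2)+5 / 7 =1372432 / 1575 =871.39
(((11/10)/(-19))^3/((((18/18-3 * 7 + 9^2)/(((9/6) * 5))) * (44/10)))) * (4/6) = -121/33471920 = -0.00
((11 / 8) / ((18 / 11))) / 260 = 121 / 37440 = 0.00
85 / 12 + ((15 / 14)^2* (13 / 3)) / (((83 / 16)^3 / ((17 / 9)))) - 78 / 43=77152860997 / 14457062508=5.34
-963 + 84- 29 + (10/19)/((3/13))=-51626/57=-905.72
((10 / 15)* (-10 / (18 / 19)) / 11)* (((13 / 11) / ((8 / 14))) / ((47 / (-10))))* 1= 43225 / 153549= 0.28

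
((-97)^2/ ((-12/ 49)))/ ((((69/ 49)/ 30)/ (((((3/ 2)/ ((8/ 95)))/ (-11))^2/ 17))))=-3058257843375/ 24223232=-126253.09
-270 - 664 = -934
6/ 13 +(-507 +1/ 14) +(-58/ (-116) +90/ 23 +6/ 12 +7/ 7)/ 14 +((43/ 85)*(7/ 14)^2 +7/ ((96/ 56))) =-267836797/ 533715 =-501.83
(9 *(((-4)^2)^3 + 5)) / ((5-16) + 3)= -36909 / 8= -4613.62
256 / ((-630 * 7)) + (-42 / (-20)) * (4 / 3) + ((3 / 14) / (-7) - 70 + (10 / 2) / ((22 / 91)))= -1130449 / 24255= -46.61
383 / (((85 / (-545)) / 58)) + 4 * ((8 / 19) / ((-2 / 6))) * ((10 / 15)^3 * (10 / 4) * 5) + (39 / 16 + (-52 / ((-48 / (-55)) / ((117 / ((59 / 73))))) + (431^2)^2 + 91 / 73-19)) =6912689743760545435 / 200327184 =34506998030.58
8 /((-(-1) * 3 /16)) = 128 /3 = 42.67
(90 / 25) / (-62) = -9 / 155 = -0.06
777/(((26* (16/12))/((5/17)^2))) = 58275/30056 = 1.94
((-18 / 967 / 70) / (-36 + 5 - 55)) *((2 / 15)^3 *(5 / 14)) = 2 / 764050875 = 0.00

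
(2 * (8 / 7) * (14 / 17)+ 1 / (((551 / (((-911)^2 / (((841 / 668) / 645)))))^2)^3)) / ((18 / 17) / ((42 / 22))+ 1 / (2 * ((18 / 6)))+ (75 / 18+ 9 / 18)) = 1492573745646399997894628298987446963010730745025696076245321021819434304 / 38089717724866654108319554945759312327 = 39185739217804225805188320000000000.00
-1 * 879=-879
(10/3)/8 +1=17/12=1.42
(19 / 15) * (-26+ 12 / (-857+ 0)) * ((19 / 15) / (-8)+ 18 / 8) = -53160043 / 771300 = -68.92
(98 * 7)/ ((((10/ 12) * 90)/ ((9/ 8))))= 1029/ 100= 10.29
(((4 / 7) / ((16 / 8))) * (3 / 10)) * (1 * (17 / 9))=17 / 105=0.16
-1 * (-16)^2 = -256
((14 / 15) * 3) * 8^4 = 57344 / 5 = 11468.80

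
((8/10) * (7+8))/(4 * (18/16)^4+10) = 12288/16801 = 0.73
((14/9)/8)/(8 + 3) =7/396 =0.02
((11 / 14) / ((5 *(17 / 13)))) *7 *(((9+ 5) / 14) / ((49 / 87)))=12441 / 8330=1.49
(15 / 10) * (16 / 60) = 2 / 5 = 0.40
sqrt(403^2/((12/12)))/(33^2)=0.37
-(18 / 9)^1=-2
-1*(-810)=810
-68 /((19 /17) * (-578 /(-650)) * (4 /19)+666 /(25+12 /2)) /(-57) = 342550 /6228903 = 0.05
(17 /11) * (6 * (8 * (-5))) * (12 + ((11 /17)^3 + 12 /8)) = -16237560 /3179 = -5107.76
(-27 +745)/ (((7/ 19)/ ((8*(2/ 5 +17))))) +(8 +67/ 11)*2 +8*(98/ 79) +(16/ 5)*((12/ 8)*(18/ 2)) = 8253481926/ 30415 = 271362.22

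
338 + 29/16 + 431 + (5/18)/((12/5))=333041/432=770.93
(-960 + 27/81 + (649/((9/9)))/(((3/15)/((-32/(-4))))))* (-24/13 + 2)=150002/39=3846.21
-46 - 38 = -84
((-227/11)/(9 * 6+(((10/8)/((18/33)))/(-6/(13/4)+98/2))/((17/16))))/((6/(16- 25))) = 21290103/37171904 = 0.57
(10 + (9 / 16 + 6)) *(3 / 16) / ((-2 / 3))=-2385 / 512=-4.66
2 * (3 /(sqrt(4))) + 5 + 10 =18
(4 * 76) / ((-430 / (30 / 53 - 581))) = 4675976 / 11395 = 410.35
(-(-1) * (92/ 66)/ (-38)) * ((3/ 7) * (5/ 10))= -23/ 2926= -0.01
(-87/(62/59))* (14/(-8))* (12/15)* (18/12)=173.86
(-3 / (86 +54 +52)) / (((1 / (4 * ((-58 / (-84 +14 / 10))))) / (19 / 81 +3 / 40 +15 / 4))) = -54491 / 305856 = -0.18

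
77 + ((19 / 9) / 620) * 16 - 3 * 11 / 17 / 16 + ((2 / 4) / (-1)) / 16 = 58359319 / 758880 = 76.90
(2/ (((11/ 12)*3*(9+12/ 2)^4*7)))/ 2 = 4/ 3898125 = 0.00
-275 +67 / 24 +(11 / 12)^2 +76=-195.37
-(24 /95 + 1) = -1.25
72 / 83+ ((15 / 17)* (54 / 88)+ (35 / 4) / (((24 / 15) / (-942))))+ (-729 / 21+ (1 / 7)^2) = -63091629709 / 12168464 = -5184.85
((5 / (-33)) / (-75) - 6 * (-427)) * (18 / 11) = 4192.37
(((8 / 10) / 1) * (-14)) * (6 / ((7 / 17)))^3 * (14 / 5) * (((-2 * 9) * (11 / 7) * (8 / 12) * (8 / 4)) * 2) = 8965085184 / 1225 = 7318436.88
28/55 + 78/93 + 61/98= 329209/167090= 1.97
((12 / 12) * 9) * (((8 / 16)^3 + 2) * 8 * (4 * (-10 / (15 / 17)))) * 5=-34680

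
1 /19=0.05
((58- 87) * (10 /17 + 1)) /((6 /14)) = -1827 /17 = -107.47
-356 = -356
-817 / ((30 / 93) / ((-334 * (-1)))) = -4229609 / 5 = -845921.80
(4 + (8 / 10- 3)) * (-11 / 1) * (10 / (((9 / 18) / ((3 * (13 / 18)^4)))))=-314171 / 972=-323.22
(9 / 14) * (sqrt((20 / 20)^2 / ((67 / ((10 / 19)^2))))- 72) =-324 / 7+45 * sqrt(67) / 8911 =-46.24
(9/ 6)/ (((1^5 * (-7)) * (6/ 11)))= -0.39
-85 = -85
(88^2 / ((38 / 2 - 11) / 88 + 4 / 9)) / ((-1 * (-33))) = 23232 / 53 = 438.34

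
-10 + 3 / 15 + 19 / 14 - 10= -1291 / 70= -18.44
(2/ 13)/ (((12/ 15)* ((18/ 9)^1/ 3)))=15/ 52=0.29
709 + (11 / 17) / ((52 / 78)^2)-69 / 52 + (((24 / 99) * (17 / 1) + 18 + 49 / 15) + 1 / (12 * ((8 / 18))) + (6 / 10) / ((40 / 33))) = 2144723509 / 2917200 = 735.20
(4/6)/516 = 1/774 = 0.00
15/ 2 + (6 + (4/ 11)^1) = 305/ 22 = 13.86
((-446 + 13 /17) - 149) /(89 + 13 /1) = -5051 /867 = -5.83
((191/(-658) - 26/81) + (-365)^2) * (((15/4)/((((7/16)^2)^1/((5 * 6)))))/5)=2272189910720/145089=15660662.84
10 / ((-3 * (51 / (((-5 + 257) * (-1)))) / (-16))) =-4480 / 17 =-263.53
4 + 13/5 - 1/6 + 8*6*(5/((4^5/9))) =8201/960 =8.54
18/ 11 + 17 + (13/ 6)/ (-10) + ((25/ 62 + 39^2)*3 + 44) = 94660837/ 20460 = 4626.63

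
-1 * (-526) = 526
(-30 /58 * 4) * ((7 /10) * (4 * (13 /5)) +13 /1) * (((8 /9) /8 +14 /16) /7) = -11999 /2030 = -5.91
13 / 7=1.86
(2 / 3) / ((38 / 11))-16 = -901 / 57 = -15.81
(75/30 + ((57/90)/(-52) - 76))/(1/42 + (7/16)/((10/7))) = -3211012/14417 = -222.72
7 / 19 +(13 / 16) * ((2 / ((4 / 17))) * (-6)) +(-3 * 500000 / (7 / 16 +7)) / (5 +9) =-3658400005 / 253232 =-14446.83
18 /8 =2.25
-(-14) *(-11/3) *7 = -1078/3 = -359.33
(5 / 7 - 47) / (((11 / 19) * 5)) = -6156 / 385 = -15.99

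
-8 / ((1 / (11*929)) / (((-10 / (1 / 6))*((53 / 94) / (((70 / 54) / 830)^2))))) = 2611194455200320 / 2303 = 1133823037429.58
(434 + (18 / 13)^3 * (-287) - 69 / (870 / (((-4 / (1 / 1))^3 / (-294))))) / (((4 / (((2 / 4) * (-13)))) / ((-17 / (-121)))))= 11864226271 / 158498340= 74.85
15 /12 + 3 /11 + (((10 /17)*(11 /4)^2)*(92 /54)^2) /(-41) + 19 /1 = 451785049 /22356972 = 20.21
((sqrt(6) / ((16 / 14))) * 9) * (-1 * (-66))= 2079 * sqrt(6) / 4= 1273.12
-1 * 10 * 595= -5950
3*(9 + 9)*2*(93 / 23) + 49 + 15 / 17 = 486.58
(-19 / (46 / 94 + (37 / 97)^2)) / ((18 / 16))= -33608948 / 1263375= -26.60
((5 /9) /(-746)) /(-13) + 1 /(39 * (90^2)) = 7123 /117830700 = 0.00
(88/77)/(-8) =-1/7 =-0.14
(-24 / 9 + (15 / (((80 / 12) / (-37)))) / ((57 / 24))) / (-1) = 2150 / 57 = 37.72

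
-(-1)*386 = 386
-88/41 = -2.15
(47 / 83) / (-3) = -47 / 249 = -0.19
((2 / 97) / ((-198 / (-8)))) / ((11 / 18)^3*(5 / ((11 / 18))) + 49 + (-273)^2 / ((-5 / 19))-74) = -1440 / 489580144933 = -0.00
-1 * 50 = -50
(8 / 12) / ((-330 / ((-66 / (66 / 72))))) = 0.15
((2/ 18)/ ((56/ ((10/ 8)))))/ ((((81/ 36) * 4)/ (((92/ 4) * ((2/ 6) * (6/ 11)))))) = 115/ 99792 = 0.00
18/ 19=0.95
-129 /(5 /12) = -1548 /5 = -309.60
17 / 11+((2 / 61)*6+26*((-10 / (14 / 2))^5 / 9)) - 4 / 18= -1590328547 / 101497473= -15.67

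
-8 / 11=-0.73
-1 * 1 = -1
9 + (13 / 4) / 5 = 193 / 20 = 9.65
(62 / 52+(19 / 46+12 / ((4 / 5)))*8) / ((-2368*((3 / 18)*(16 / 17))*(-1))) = 3796899 / 11328512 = 0.34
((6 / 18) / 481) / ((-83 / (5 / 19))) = -5 / 2275611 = -0.00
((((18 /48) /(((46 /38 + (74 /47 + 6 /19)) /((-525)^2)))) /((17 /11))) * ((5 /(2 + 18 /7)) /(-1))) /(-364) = 13537321875 /208878592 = 64.81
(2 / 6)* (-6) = -2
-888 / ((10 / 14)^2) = -43512 / 25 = -1740.48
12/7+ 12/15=88/35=2.51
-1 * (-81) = 81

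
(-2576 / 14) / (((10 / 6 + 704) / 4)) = -2208 / 2117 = -1.04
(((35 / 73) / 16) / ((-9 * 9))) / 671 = -35 / 63481968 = -0.00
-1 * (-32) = 32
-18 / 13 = -1.38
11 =11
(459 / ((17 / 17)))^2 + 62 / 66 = 6952504 / 33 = 210681.94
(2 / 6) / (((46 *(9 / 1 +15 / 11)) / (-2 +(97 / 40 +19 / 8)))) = 77 / 39330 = 0.00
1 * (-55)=-55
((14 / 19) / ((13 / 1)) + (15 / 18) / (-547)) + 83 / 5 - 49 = -131102383 / 4053270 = -32.34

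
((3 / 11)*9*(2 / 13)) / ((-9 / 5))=-30 / 143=-0.21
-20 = -20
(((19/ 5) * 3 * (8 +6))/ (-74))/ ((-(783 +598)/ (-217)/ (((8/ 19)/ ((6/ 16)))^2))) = -6221824/ 14562645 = -0.43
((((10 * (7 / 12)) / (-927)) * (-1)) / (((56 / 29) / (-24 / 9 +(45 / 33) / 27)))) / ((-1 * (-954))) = -37555 / 4202469216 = -0.00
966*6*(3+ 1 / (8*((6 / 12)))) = 18837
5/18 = 0.28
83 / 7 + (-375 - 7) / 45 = 3.37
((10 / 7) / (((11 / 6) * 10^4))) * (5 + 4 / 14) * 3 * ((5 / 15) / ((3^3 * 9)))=37 / 21829500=0.00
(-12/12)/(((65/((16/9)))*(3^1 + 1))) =-0.01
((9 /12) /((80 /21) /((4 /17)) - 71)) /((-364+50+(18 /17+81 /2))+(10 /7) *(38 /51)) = 22491 /446042426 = 0.00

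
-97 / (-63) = 97 / 63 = 1.54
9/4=2.25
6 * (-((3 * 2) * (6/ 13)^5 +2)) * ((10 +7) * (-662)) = 53292776808/ 371293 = 143532.94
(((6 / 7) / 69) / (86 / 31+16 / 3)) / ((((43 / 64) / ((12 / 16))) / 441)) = 281232 / 372853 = 0.75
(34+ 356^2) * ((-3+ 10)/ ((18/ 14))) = 6211730/ 9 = 690192.22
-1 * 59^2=-3481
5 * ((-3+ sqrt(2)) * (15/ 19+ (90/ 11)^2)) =-2335725/ 2299+ 778575 * sqrt(2)/ 2299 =-537.04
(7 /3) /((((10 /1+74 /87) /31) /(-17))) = -106981 /944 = -113.33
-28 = -28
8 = 8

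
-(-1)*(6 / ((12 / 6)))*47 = 141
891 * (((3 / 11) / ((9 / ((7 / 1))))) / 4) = 47.25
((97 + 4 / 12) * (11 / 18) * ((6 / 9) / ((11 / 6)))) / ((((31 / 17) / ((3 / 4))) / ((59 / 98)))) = 73219 / 13671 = 5.36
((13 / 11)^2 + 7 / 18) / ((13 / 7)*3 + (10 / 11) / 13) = 353899 / 1118106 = 0.32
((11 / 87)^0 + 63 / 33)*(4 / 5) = 128 / 55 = 2.33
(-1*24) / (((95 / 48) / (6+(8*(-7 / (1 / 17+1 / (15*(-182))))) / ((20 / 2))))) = 14770944 / 13565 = 1088.90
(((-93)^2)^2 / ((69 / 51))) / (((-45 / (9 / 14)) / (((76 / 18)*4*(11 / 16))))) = -29531431017 / 3220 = -9171251.87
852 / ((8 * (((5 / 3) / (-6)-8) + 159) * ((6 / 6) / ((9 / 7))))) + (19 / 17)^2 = 11841868 / 5488399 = 2.16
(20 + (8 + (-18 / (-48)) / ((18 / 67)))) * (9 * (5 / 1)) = 21165 / 16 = 1322.81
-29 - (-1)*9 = -20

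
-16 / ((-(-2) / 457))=-3656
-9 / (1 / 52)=-468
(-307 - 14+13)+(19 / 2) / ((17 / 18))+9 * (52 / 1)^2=408647 / 17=24038.06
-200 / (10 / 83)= -1660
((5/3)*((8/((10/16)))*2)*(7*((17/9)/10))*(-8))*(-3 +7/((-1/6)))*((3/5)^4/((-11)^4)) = 0.18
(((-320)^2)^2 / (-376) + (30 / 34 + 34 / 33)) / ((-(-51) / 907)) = -666929679699083 / 1344717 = -495962852.93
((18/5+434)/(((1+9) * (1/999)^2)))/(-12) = -181968849/50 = -3639376.98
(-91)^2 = 8281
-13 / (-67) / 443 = 13 / 29681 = 0.00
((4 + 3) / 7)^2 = 1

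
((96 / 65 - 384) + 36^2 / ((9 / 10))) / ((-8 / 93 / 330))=-4056745.85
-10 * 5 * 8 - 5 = -405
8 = 8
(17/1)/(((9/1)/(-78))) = -442/3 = -147.33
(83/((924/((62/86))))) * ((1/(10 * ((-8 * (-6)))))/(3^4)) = 2573/1544780160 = 0.00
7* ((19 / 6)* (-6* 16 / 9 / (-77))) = 304 / 99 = 3.07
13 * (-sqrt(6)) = -13 * sqrt(6) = -31.84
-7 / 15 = -0.47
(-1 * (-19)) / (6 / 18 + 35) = 57 / 106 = 0.54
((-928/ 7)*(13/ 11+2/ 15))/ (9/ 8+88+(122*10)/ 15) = -230144/ 225005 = -1.02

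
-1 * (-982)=982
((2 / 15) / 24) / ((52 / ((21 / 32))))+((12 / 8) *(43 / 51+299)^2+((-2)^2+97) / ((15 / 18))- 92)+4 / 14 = 1816283452063 / 13465088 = 134888.35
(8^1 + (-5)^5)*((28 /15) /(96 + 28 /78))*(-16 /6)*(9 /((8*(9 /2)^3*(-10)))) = -756392 /3804975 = -0.20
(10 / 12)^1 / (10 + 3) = 5 / 78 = 0.06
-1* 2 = -2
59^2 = 3481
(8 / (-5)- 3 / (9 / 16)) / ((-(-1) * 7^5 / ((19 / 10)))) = -988 / 1260525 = -0.00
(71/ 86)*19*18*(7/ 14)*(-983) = -11934603/ 86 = -138774.45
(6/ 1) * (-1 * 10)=-60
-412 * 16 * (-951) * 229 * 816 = 1171448921088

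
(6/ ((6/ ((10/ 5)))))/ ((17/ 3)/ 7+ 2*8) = 42/ 353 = 0.12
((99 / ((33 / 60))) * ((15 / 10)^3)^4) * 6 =140126.04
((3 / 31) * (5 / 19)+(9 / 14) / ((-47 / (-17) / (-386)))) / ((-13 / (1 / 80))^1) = 8693823 / 100766120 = 0.09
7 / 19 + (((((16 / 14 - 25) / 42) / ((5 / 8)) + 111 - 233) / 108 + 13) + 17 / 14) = 5069377 / 377055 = 13.44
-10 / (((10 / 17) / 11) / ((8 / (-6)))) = 748 / 3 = 249.33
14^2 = 196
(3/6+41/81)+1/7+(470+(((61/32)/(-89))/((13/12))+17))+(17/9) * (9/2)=2606385839/5248152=496.63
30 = 30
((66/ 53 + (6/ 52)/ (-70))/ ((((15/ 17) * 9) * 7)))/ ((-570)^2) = 25177/ 365631630000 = 0.00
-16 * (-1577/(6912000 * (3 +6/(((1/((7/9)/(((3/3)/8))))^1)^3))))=14193/5631376000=0.00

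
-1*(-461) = 461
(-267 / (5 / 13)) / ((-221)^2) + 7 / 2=3.49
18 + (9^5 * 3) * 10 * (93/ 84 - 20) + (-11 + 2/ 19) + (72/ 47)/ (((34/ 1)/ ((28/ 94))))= -334316355769971/ 9989098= -33468122.52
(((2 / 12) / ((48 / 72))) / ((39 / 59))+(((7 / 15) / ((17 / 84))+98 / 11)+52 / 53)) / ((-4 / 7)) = -680446991 / 30922320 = -22.01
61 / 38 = 1.61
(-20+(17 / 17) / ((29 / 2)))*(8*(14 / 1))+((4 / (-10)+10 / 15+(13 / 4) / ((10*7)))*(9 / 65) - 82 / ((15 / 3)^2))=-1179903503 / 527800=-2235.51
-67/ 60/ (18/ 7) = -469/ 1080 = -0.43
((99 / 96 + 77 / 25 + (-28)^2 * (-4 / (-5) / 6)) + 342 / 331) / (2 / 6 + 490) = 87128057 / 389520800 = 0.22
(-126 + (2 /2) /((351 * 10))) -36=-568619 /3510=-162.00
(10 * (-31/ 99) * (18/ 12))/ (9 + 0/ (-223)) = -155/ 297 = -0.52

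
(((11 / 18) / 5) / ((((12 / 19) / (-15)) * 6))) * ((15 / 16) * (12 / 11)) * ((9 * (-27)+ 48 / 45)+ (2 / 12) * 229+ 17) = 106457 / 1152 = 92.41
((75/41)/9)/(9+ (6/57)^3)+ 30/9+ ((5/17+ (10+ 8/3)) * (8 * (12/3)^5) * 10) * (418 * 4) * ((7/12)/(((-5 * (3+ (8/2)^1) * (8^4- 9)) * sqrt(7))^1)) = 25484465/7593897- 4526866432 * sqrt(7)/4377177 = -2732.87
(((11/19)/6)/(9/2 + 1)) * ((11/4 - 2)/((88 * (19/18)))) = 9/63536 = 0.00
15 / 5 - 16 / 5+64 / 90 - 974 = -43807 / 45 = -973.49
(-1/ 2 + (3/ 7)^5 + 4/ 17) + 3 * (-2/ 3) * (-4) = 4428503/ 571438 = 7.75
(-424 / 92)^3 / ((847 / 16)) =-19056256 / 10305449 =-1.85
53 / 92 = 0.58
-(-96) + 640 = 736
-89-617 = -706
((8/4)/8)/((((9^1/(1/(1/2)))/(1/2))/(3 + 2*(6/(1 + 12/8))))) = 13/60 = 0.22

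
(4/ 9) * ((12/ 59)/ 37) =16/ 6549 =0.00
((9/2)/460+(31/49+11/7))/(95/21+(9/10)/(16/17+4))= 299403/636433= 0.47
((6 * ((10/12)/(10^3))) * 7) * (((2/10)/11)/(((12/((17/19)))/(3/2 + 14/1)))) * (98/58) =180761/145464000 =0.00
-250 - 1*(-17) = -233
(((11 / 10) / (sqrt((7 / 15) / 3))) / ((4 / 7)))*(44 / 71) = 363*sqrt(35) / 710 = 3.02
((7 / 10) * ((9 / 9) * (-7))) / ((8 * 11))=-49 / 880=-0.06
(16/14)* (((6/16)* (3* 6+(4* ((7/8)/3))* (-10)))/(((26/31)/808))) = 237956/91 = 2614.90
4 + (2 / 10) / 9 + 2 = 271 / 45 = 6.02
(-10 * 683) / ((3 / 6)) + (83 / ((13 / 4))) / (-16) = -710403 / 52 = -13661.60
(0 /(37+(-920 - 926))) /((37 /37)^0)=0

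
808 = 808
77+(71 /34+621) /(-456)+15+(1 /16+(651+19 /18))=113641 /153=742.75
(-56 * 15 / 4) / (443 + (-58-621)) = 105 / 118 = 0.89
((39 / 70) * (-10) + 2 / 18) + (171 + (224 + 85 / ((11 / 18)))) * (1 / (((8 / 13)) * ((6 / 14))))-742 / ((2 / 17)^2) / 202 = 982276619 / 559944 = 1754.24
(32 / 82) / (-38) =-8 / 779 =-0.01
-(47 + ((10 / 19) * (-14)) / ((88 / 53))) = -42.56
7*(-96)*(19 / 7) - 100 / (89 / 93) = -171636 / 89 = -1928.49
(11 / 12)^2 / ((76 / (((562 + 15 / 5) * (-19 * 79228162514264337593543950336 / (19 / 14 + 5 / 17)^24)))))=-92337985873522853575442030923008721167075823576167461502719583886897906176842062480015360 / 1658302358660960276209533984925331156446924438850701537752254409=-55682237555329524810882860.00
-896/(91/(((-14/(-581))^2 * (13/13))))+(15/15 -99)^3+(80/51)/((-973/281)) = -941192.46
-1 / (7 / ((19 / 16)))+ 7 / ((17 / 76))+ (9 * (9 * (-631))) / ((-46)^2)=7020233 / 1007216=6.97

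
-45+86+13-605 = -551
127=127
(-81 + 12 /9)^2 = 57121 /9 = 6346.78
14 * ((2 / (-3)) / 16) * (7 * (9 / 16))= -147 / 64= -2.30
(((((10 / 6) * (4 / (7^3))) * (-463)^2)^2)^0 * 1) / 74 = 1 / 74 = 0.01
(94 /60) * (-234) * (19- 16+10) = -23829 /5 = -4765.80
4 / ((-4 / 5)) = -5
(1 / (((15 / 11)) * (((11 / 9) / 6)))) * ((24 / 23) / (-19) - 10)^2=347530248 / 954845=363.97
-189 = -189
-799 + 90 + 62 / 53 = -37515 / 53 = -707.83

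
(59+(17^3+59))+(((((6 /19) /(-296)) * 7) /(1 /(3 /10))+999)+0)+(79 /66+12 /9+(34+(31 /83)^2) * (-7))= 37036532421109 /6392716440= 5793.55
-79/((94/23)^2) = -41791/8836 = -4.73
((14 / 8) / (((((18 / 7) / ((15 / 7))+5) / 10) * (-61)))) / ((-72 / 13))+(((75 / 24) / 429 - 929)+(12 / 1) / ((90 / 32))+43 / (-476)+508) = -416.81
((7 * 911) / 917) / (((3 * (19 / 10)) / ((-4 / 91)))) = -36440 / 679497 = -0.05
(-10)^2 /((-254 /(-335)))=16750 /127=131.89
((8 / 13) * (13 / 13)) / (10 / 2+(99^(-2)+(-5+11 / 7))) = 274428 / 700817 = 0.39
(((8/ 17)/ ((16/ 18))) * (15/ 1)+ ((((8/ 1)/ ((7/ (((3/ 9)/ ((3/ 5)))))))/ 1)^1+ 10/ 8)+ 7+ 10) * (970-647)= 2183537/ 252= 8664.83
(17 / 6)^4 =83521 / 1296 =64.45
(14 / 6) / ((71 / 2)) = 14 / 213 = 0.07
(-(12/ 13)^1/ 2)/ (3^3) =-2/ 117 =-0.02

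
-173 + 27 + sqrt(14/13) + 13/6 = -863/6 + sqrt(182)/13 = -142.80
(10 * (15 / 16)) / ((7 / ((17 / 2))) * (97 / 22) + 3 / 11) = 2805 / 1168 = 2.40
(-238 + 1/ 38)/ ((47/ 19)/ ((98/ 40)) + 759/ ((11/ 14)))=-443107/ 1800572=-0.25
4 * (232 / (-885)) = -928 / 885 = -1.05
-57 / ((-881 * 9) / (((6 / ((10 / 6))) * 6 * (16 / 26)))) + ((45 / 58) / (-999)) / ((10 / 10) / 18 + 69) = 7297360833 / 76376563835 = 0.10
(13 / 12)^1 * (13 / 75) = 169 / 900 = 0.19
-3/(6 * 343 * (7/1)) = -1/4802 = -0.00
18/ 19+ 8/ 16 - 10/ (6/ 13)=-2305/ 114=-20.22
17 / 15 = 1.13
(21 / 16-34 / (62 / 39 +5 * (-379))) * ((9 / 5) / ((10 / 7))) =1.68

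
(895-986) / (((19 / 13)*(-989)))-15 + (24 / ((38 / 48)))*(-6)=-3698666 / 18791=-196.83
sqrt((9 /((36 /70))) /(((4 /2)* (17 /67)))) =sqrt(39865) /34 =5.87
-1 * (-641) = 641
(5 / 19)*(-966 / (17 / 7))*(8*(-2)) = 1674.80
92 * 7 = 644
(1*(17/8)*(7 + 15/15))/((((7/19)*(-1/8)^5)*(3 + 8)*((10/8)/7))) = -42336256/55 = -769750.11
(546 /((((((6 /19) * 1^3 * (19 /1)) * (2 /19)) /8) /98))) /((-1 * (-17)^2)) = -677768 /289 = -2345.22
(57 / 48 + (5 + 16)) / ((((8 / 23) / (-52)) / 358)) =-18999955 / 16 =-1187497.19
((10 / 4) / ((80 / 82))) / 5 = 41 / 80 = 0.51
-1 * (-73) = 73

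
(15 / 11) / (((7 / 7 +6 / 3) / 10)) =4.55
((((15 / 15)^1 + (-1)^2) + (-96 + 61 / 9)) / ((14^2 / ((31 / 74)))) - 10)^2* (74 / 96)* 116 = 51274574997725 / 5526372096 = 9278.16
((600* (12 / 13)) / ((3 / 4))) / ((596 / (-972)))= -2332800 / 1937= -1204.34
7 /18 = 0.39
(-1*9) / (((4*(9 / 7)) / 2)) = -7 / 2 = -3.50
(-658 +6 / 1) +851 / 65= -41529 / 65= -638.91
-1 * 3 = -3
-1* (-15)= 15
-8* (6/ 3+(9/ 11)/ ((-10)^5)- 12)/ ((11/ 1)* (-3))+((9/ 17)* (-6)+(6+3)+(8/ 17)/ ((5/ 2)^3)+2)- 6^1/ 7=2468848829/ 539962500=4.57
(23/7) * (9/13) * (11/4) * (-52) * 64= -145728/7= -20818.29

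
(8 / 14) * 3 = 12 / 7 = 1.71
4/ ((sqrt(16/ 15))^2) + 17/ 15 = 293/ 60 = 4.88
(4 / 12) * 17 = 17 / 3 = 5.67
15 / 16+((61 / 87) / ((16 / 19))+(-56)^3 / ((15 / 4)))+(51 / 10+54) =-8137991 / 174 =-46770.06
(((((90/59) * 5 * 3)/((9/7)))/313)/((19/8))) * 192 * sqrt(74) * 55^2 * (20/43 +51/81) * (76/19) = 2755934720000 * sqrt(74)/45262617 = 523775.43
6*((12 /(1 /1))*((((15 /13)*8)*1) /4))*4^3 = 138240 /13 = 10633.85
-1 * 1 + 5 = 4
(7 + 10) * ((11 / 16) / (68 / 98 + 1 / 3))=27489 / 2416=11.38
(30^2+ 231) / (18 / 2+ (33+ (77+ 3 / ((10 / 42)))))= 5655 / 658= 8.59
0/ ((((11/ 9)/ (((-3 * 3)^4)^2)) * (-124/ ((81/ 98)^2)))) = 0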